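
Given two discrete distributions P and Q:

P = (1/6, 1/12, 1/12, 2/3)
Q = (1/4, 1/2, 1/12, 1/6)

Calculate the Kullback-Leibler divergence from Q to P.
D(P||Q) = Σ P(i) log₂(P(i)/Q(i))
  i=0: (1/6) × log₂((1/6)/(1/4)) = (1/6) × log₂(2/3) = -0.0975
  i=1: (1/12) × log₂((1/12)/(1/2)) = (1/12) × log₂(1/6) = -0.2154
  i=2: (1/12) × log₂((1/12)/(1/12)) = (1/12) × log₂(1) = 0.0000
  i=3: (2/3) × log₂((2/3)/(1/6)) = (2/3) × log₂(4) = 1.3333
D(P||Q) = -0.0975 - 0.2154 + 0.0000 + 1.3333
  = 1.0204 bits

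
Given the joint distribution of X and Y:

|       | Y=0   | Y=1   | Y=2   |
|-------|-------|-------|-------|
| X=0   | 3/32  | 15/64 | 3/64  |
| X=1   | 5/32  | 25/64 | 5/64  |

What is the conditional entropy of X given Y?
Marginal P(Y) (column sums):
  P(Y=0) = 3/32 + 5/32 = 1/4
  P(Y=1) = 15/64 + 25/64 = 5/8
  P(Y=2) = 3/64 + 5/64 = 1/8

H(X|Y) = -Σ P(X,Y)·log₂ P(X|Y), where P(X|Y) = P(X,Y) / P(Y)
  (X=0,Y=0): P(X|Y) = (3/32)/(1/4) = 3/8;  -(3/32)·log₂(3/8) = 0.1327
  (X=0,Y=1): P(X|Y) = (15/64)/(5/8) = 3/8;  -(15/64)·log₂(3/8) = 0.3316
  (X=0,Y=2): P(X|Y) = (3/64)/(1/8) = 3/8;  -(3/64)·log₂(3/8) = 0.0663
  (X=1,Y=0): P(X|Y) = (5/32)/(1/4) = 5/8;  -(5/32)·log₂(5/8) = 0.1059
  (X=1,Y=1): P(X|Y) = (25/64)/(5/8) = 5/8;  -(25/64)·log₂(5/8) = 0.2649
  (X=1,Y=2): P(X|Y) = (5/64)/(1/8) = 5/8;  -(5/64)·log₂(5/8) = 0.0530
H(X|Y) = 0.1327 + 0.3316 + 0.0663 + 0.1059 + 0.2649 + 0.0530
  = 0.9544 bits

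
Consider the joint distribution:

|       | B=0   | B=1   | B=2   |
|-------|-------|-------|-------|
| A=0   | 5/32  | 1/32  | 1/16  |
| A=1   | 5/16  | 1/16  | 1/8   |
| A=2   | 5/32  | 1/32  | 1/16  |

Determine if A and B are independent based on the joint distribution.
Marginal P(A) (row sums):
  P(A=0) = 5/32 + 1/32 + 1/16 = 1/4
  P(A=1) = 5/16 + 1/16 + 1/8 = 1/2
  P(A=2) = 5/32 + 1/32 + 1/16 = 1/4
Marginal P(B) (column sums):
  P(B=0) = 5/32 + 5/16 + 5/32 = 5/8
  P(B=1) = 1/32 + 1/16 + 1/32 = 1/8
  P(B=2) = 1/16 + 1/8 + 1/16 = 1/4

A and B are independent iff P(A=i,B=j) = P(A=i)·P(B=j) for every cell.
  P(A=0)·P(B=0) = 1/4 × 5/8 = 5/32 = P(A=0,B=0) ✓
  P(A=0)·P(B=1) = 1/4 × 1/8 = 1/32 = P(A=0,B=1) ✓
  P(A=0)·P(B=2) = 1/4 × 1/4 = 1/16 = P(A=0,B=2) ✓
  P(A=1)·P(B=0) = 1/2 × 5/8 = 5/16 = P(A=1,B=0) ✓
  P(A=1)·P(B=1) = 1/2 × 1/8 = 1/16 = P(A=1,B=1) ✓
  P(A=1)·P(B=2) = 1/2 × 1/4 = 1/8 = P(A=1,B=2) ✓
  P(A=2)·P(B=0) = 1/4 × 5/8 = 5/32 = P(A=2,B=0) ✓
  P(A=2)·P(B=1) = 1/4 × 1/8 = 1/32 = P(A=2,B=1) ✓
  P(A=2)·P(B=2) = 1/4 × 1/4 = 1/16 = P(A=2,B=2) ✓

Yes, A and B are independent: every cell factors, so I(A;B) = 0 bits.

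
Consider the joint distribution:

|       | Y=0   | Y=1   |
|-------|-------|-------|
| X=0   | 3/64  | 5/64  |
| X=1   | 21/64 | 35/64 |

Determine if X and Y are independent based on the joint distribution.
Marginal P(X) (row sums):
  P(X=0) = 3/64 + 5/64 = 1/8
  P(X=1) = 21/64 + 35/64 = 7/8
Marginal P(Y) (column sums):
  P(Y=0) = 3/64 + 21/64 = 3/8
  P(Y=1) = 5/64 + 35/64 = 5/8

X and Y are independent iff P(X=i,Y=j) = P(X=i)·P(Y=j) for every cell.
  P(X=0)·P(Y=0) = 1/8 × 3/8 = 3/64 = P(X=0,Y=0) ✓
  P(X=0)·P(Y=1) = 1/8 × 5/8 = 5/64 = P(X=0,Y=1) ✓
  P(X=1)·P(Y=0) = 7/8 × 3/8 = 21/64 = P(X=1,Y=0) ✓
  P(X=1)·P(Y=1) = 7/8 × 5/8 = 35/64 = P(X=1,Y=1) ✓

Yes, X and Y are independent: every cell factors, so I(X;Y) = 0 bits.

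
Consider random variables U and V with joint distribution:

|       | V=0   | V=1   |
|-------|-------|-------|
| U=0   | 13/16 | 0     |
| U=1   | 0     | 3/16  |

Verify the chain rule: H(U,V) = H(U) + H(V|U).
Left side:
H(U,V) = -[(13/16)·log₂(13/16) + (3/16)·log₂(3/16)]
  = 0.2434 + 0.4528
  = 0.6962 bits

Right side:
Marginal P(U) (row sums):
  P(U=0) = 13/16 + 0 = 13/16
  P(U=1) = 0 + 3/16 = 3/16
H(U) = -[(13/16)·log₂(13/16) + (3/16)·log₂(3/16)]
  = 0.2434 + 0.4528
  = 0.6962 bits
H(V|U) = -Σ P(U,V)·log₂ P(V|U), where P(V|U) = P(U,V) / P(U)
  (cells with P(U,V) = 0 contribute 0)
  (U=0,V=0): P(V|U) = (13/16)/(13/16) = 1;  -(13/16)·log₂(1) = 0.0000
  (U=1,V=1): P(V|U) = (3/16)/(3/16) = 1;  -(3/16)·log₂(1) = 0.0000
H(V|U) = 0.0000 + 0.0000
  = 0.0000 bits
H(U) + H(V|U) = 0.6962 + 0.0000 = 0.6962 bits

Both sides equal 0.6962 bits, so the chain rule holds ✓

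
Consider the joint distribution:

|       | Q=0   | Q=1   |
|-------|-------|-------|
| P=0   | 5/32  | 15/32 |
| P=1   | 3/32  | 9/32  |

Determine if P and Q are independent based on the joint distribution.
Marginal P(P) (row sums):
  P(P=0) = 5/32 + 15/32 = 5/8
  P(P=1) = 3/32 + 9/32 = 3/8
Marginal P(Q) (column sums):
  P(Q=0) = 5/32 + 3/32 = 1/4
  P(Q=1) = 15/32 + 9/32 = 3/4

P and Q are independent iff P(P=i,Q=j) = P(P=i)·P(Q=j) for every cell.
  P(P=0)·P(Q=0) = 5/8 × 1/4 = 5/32 = P(P=0,Q=0) ✓
  P(P=0)·P(Q=1) = 5/8 × 3/4 = 15/32 = P(P=0,Q=1) ✓
  P(P=1)·P(Q=0) = 3/8 × 1/4 = 3/32 = P(P=1,Q=0) ✓
  P(P=1)·P(Q=1) = 3/8 × 3/4 = 9/32 = P(P=1,Q=1) ✓

Yes, P and Q are independent: every cell factors, so I(P;Q) = 0 bits.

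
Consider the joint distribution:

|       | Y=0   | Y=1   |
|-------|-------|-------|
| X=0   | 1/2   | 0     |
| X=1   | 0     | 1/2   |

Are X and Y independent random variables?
Marginal P(X) (row sums):
  P(X=0) = 1/2 + 0 = 1/2
  P(X=1) = 0 + 1/2 = 1/2
Marginal P(Y) (column sums):
  P(Y=0) = 1/2 + 0 = 1/2
  P(Y=1) = 0 + 1/2 = 1/2

X and Y are independent iff P(X=i,Y=j) = P(X=i)·P(Y=j) for every cell.
  P(X=0)·P(Y=0) = 1/2 × 1/2 = 1/4, but P(X=0,Y=0) = 1/2 ✗

No, X and Y are not independent. Quantitatively, I(X;Y) > 0:

H(X) = -[(1/2)·log₂(1/2) + (1/2)·log₂(1/2)]
  = 0.5000 + 0.5000
  = 1.0000 bits
H(Y) = -[(1/2)·log₂(1/2) + (1/2)·log₂(1/2)]
  = 0.5000 + 0.5000
  = 1.0000 bits
H(X,Y) = -[(1/2)·log₂(1/2) + (1/2)·log₂(1/2)]
  = 0.5000 + 0.5000
  = 1.0000 bits
I(X;Y) = H(X) + H(Y) - H(X,Y) = 1.0000 + 1.0000 - 1.0000 = 1.0000 bits > 0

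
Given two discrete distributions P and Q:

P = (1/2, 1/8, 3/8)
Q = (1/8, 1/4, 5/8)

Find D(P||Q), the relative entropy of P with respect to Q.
D(P||Q) = Σ P(i) log₂(P(i)/Q(i))
  i=0: (1/2) × log₂((1/2)/(1/8)) = (1/2) × log₂(4) = 1.0000
  i=1: (1/8) × log₂((1/8)/(1/4)) = (1/8) × log₂(1/2) = -0.1250
  i=2: (3/8) × log₂((3/8)/(5/8)) = (3/8) × log₂(3/5) = -0.2764
D(P||Q) = 1.0000 - 0.1250 - 0.2764
  = 0.5986 bits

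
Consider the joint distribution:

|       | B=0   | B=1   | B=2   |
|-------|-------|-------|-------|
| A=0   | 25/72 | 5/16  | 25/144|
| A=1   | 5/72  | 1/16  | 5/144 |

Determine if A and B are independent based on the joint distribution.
Marginal P(A) (row sums):
  P(A=0) = 25/72 + 5/16 + 25/144 = 5/6
  P(A=1) = 5/72 + 1/16 + 5/144 = 1/6
Marginal P(B) (column sums):
  P(B=0) = 25/72 + 5/72 = 5/12
  P(B=1) = 5/16 + 1/16 = 3/8
  P(B=2) = 25/144 + 5/144 = 5/24

A and B are independent iff P(A=i,B=j) = P(A=i)·P(B=j) for every cell.
  P(A=0)·P(B=0) = 5/6 × 5/12 = 25/72 = P(A=0,B=0) ✓
  P(A=0)·P(B=1) = 5/6 × 3/8 = 5/16 = P(A=0,B=1) ✓
  P(A=0)·P(B=2) = 5/6 × 5/24 = 25/144 = P(A=0,B=2) ✓
  P(A=1)·P(B=0) = 1/6 × 5/12 = 5/72 = P(A=1,B=0) ✓
  P(A=1)·P(B=1) = 1/6 × 3/8 = 1/16 = P(A=1,B=1) ✓
  P(A=1)·P(B=2) = 1/6 × 5/24 = 5/144 = P(A=1,B=2) ✓

Yes, A and B are independent: every cell factors, so I(A;B) = 0 bits.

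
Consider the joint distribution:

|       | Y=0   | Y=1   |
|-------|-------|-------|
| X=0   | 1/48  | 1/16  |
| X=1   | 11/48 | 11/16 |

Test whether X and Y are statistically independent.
Marginal P(X) (row sums):
  P(X=0) = 1/48 + 1/16 = 1/12
  P(X=1) = 11/48 + 11/16 = 11/12
Marginal P(Y) (column sums):
  P(Y=0) = 1/48 + 11/48 = 1/4
  P(Y=1) = 1/16 + 11/16 = 3/4

X and Y are independent iff P(X=i,Y=j) = P(X=i)·P(Y=j) for every cell.
  P(X=0)·P(Y=0) = 1/12 × 1/4 = 1/48 = P(X=0,Y=0) ✓
  P(X=0)·P(Y=1) = 1/12 × 3/4 = 1/16 = P(X=0,Y=1) ✓
  P(X=1)·P(Y=0) = 11/12 × 1/4 = 11/48 = P(X=1,Y=0) ✓
  P(X=1)·P(Y=1) = 11/12 × 3/4 = 11/16 = P(X=1,Y=1) ✓

Yes, X and Y are independent: every cell factors, so I(X;Y) = 0 bits.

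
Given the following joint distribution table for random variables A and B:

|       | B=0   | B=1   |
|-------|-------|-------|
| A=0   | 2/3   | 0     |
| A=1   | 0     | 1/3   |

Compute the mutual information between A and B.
Marginal P(A) (row sums):
  P(A=0) = 2/3 + 0 = 2/3
  P(A=1) = 0 + 1/3 = 1/3
Marginal P(B) (column sums):
  P(B=0) = 2/3 + 0 = 2/3
  P(B=1) = 0 + 1/3 = 1/3

H(A) = -[(2/3)·log₂(2/3) + (1/3)·log₂(1/3)]
  = 0.3900 + 0.5283
  = 0.9183 bits
H(B) = -[(2/3)·log₂(2/3) + (1/3)·log₂(1/3)]
  = 0.3900 + 0.5283
  = 0.9183 bits
H(A,B) = -[(2/3)·log₂(2/3) + (1/3)·log₂(1/3)]
  = 0.3900 + 0.5283
  = 0.9183 bits

I(A;B) = H(A) + H(B) - H(A,B)
  = 0.9183 + 0.9183 - 0.9183
  = 0.9183 bits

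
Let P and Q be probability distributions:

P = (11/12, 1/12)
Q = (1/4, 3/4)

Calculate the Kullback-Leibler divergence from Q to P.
D(P||Q) = Σ P(i) log₂(P(i)/Q(i))
  i=0: (11/12) × log₂((11/12)/(1/4)) = (11/12) × log₂(11/3) = 1.7183
  i=1: (1/12) × log₂((1/12)/(3/4)) = (1/12) × log₂(1/9) = -0.2642
D(P||Q) = 1.7183 - 0.2642
  = 1.4541 bits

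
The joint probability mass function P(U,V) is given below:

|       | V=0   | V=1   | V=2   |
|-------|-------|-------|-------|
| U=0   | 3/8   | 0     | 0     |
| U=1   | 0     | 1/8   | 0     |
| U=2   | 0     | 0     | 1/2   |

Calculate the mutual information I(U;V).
Marginal P(U) (row sums):
  P(U=0) = 3/8 + 0 + 0 = 3/8
  P(U=1) = 0 + 1/8 + 0 = 1/8
  P(U=2) = 0 + 0 + 1/2 = 1/2
Marginal P(V) (column sums):
  P(V=0) = 3/8 + 0 + 0 = 3/8
  P(V=1) = 0 + 1/8 + 0 = 1/8
  P(V=2) = 0 + 0 + 1/2 = 1/2

H(U) = -[(3/8)·log₂(3/8) + (1/8)·log₂(1/8) + (1/2)·log₂(1/2)]
  = 0.5306 + 0.3750 + 0.5000
  = 1.4056 bits
H(V) = -[(3/8)·log₂(3/8) + (1/8)·log₂(1/8) + (1/2)·log₂(1/2)]
  = 0.5306 + 0.3750 + 0.5000
  = 1.4056 bits
H(U,V) = -[(3/8)·log₂(3/8) + (1/8)·log₂(1/8) + (1/2)·log₂(1/2)]
  = 0.5306 + 0.3750 + 0.5000
  = 1.4056 bits

I(U;V) = H(U) + H(V) - H(U,V)
  = 1.4056 + 1.4056 - 1.4056
  = 1.4056 bits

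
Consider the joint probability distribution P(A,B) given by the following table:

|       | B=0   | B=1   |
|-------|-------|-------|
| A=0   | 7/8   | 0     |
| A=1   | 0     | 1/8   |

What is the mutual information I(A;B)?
Marginal P(A) (row sums):
  P(A=0) = 7/8 + 0 = 7/8
  P(A=1) = 0 + 1/8 = 1/8
Marginal P(B) (column sums):
  P(B=0) = 7/8 + 0 = 7/8
  P(B=1) = 0 + 1/8 = 1/8

H(A) = -[(7/8)·log₂(7/8) + (1/8)·log₂(1/8)]
  = 0.1686 + 0.3750
  = 0.5436 bits
H(B) = -[(7/8)·log₂(7/8) + (1/8)·log₂(1/8)]
  = 0.1686 + 0.3750
  = 0.5436 bits
H(A,B) = -[(7/8)·log₂(7/8) + (1/8)·log₂(1/8)]
  = 0.1686 + 0.3750
  = 0.5436 bits

I(A;B) = H(A) + H(B) - H(A,B)
  = 0.5436 + 0.5436 - 0.5436
  = 0.5436 bits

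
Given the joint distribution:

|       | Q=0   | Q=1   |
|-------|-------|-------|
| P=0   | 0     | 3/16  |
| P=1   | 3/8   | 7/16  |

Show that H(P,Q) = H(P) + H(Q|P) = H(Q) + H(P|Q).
Marginal P(P) (row sums):
  P(P=0) = 0 + 3/16 = 3/16
  P(P=1) = 3/8 + 7/16 = 13/16
Marginal P(Q) (column sums):
  P(Q=0) = 0 + 3/8 = 3/8
  P(Q=1) = 3/16 + 7/16 = 5/8

Decomposition 1: H(P) + H(Q|P)
H(P) = -[(3/16)·log₂(3/16) + (13/16)·log₂(13/16)]
  = 0.4528 + 0.2434
  = 0.6962 bits
H(Q|P) = -Σ P(P,Q)·log₂ P(Q|P), where P(Q|P) = P(P,Q) / P(P)
  (cells with P(P,Q) = 0 contribute 0)
  (P=0,Q=1): P(Q|P) = (3/16)/(3/16) = 1;  -(3/16)·log₂(1) = 0.0000
  (P=1,Q=0): P(Q|P) = (3/8)/(13/16) = 6/13;  -(3/8)·log₂(6/13) = 0.4183
  (P=1,Q=1): P(Q|P) = (7/16)/(13/16) = 7/13;  -(7/16)·log₂(7/13) = 0.3907
H(Q|P) = 0.0000 + 0.4183 + 0.3907
  = 0.8090 bits
H(P) + H(Q|P) = 0.6962 + 0.8090 = 1.5052 bits

Decomposition 2: H(Q) + H(P|Q)
H(Q) = -[(3/8)·log₂(3/8) + (5/8)·log₂(5/8)]
  = 0.5306 + 0.4238
  = 0.9544 bits
H(P|Q) = -Σ P(P,Q)·log₂ P(P|Q), where P(P|Q) = P(P,Q) / P(Q)
  (cells with P(P,Q) = 0 contribute 0)
  (P=0,Q=1): P(P|Q) = (3/16)/(5/8) = 3/10;  -(3/16)·log₂(3/10) = 0.3257
  (P=1,Q=0): P(P|Q) = (3/8)/(3/8) = 1;  -(3/8)·log₂(1) = 0.0000
  (P=1,Q=1): P(P|Q) = (7/16)/(5/8) = 7/10;  -(7/16)·log₂(7/10) = 0.2251
H(P|Q) = 0.3257 + 0.0000 + 0.2251
  = 0.5508 bits
H(Q) + H(P|Q) = 0.9544 + 0.5508 = 1.5052 bits

Direct computation of the joint entropy:
H(P,Q) = -[(3/16)·log₂(3/16) + (3/8)·log₂(3/8) + (7/16)·log₂(7/16)]
  = 0.4528 + 0.5306 + 0.5218
  = 1.5052 bits

All three agree: H(P,Q) = 1.5052 bits ✓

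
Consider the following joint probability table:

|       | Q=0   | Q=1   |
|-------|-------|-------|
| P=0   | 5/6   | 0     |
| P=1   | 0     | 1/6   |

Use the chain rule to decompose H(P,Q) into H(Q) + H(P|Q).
By the chain rule: H(P,Q) = H(Q) + H(P|Q)

Marginal P(Q) (column sums):
  P(Q=0) = 5/6 + 0 = 5/6
  P(Q=1) = 0 + 1/6 = 1/6
H(Q) = -[(5/6)·log₂(5/6) + (1/6)·log₂(1/6)]
  = 0.2192 + 0.4308
  = 0.6500 bits
H(P|Q) = -Σ P(P,Q)·log₂ P(P|Q), where P(P|Q) = P(P,Q) / P(Q)
  (cells with P(P,Q) = 0 contribute 0)
  (P=0,Q=0): P(P|Q) = (5/6)/(5/6) = 1;  -(5/6)·log₂(1) = 0.0000
  (P=1,Q=1): P(P|Q) = (1/6)/(1/6) = 1;  -(1/6)·log₂(1) = 0.0000
H(P|Q) = 0.0000 + 0.0000
  = 0.0000 bits

H(P,Q) = H(Q) + H(P|Q) = 0.6500 + 0.0000 = 0.6500 bits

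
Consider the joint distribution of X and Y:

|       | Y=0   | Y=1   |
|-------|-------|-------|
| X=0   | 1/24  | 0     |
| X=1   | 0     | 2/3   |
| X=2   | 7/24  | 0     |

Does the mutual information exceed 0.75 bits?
Marginal P(X) (row sums):
  P(X=0) = 1/24 + 0 = 1/24
  P(X=1) = 0 + 2/3 = 2/3
  P(X=2) = 7/24 + 0 = 7/24
Marginal P(Y) (column sums):
  P(Y=0) = 1/24 + 0 + 7/24 = 1/3
  P(Y=1) = 0 + 2/3 + 0 = 2/3

H(X) = -[(1/24)·log₂(1/24) + (2/3)·log₂(2/3) + (7/24)·log₂(7/24)]
  = 0.1910 + 0.3900 + 0.5185
  = 1.0995 bits
H(Y) = -[(1/3)·log₂(1/3) + (2/3)·log₂(2/3)]
  = 0.5283 + 0.3900
  = 0.9183 bits
H(X,Y) = -[(1/24)·log₂(1/24) + (2/3)·log₂(2/3) + (7/24)·log₂(7/24)]
  = 0.1910 + 0.3900 + 0.5185
  = 1.0995 bits

I(X;Y) = H(X) + H(Y) - H(X,Y)
  = 1.0995 + 0.9183 - 1.0995
  = 0.9183 bits

Yes. I(X;Y) = 0.9183 bits, which is > 0.75 bits.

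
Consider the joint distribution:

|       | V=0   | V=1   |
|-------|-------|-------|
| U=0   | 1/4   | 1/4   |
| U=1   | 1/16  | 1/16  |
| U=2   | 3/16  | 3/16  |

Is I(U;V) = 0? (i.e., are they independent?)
Marginal P(U) (row sums):
  P(U=0) = 1/4 + 1/4 = 1/2
  P(U=1) = 1/16 + 1/16 = 1/8
  P(U=2) = 3/16 + 3/16 = 3/8
Marginal P(V) (column sums):
  P(V=0) = 1/4 + 1/16 + 3/16 = 1/2
  P(V=1) = 1/4 + 1/16 + 3/16 = 1/2

U and V are independent iff P(U=i,V=j) = P(U=i)·P(V=j) for every cell.
  P(U=0)·P(V=0) = 1/2 × 1/2 = 1/4 = P(U=0,V=0) ✓
  P(U=0)·P(V=1) = 1/2 × 1/2 = 1/4 = P(U=0,V=1) ✓
  P(U=1)·P(V=0) = 1/8 × 1/2 = 1/16 = P(U=1,V=0) ✓
  P(U=1)·P(V=1) = 1/8 × 1/2 = 1/16 = P(U=1,V=1) ✓
  P(U=2)·P(V=0) = 3/8 × 1/2 = 3/16 = P(U=2,V=0) ✓
  P(U=2)·P(V=1) = 3/8 × 1/2 = 3/16 = P(U=2,V=1) ✓

Yes, U and V are independent: every cell factors, so I(U;V) = 0 bits.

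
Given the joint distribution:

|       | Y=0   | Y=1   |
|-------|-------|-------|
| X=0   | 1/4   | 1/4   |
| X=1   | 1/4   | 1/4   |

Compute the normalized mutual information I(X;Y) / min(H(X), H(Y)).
Marginal P(X) (row sums):
  P(X=0) = 1/4 + 1/4 = 1/2
  P(X=1) = 1/4 + 1/4 = 1/2
Marginal P(Y) (column sums):
  P(Y=0) = 1/4 + 1/4 = 1/2
  P(Y=1) = 1/4 + 1/4 = 1/2

H(X) = -[(1/2)·log₂(1/2) + (1/2)·log₂(1/2)]
  = 0.5000 + 0.5000
  = 1.0000 bits
H(Y) = -[(1/2)·log₂(1/2) + (1/2)·log₂(1/2)]
  = 0.5000 + 0.5000
  = 1.0000 bits
H(X,Y) = -[(1/4)·log₂(1/4) + (1/4)·log₂(1/4) + (1/4)·log₂(1/4) + (1/4)·log₂(1/4)]
  = 0.5000 + 0.5000 + 0.5000 + 0.5000
  = 2.0000 bits

I(X;Y) = H(X) + H(Y) - H(X,Y)
  = 1.0000 + 1.0000 - 2.0000
  = 0.0000 bits

min(H(X), H(Y)) = min(1.0000, 1.0000) = 1.0000 bits
Normalized MI = 0.0000 / 1.0000 = 0.0000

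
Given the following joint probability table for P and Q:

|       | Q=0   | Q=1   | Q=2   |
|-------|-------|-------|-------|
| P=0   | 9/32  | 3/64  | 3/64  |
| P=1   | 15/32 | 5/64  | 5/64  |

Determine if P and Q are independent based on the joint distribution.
Marginal P(P) (row sums):
  P(P=0) = 9/32 + 3/64 + 3/64 = 3/8
  P(P=1) = 15/32 + 5/64 + 5/64 = 5/8
Marginal P(Q) (column sums):
  P(Q=0) = 9/32 + 15/32 = 3/4
  P(Q=1) = 3/64 + 5/64 = 1/8
  P(Q=2) = 3/64 + 5/64 = 1/8

P and Q are independent iff P(P=i,Q=j) = P(P=i)·P(Q=j) for every cell.
  P(P=0)·P(Q=0) = 3/8 × 3/4 = 9/32 = P(P=0,Q=0) ✓
  P(P=0)·P(Q=1) = 3/8 × 1/8 = 3/64 = P(P=0,Q=1) ✓
  P(P=0)·P(Q=2) = 3/8 × 1/8 = 3/64 = P(P=0,Q=2) ✓
  P(P=1)·P(Q=0) = 5/8 × 3/4 = 15/32 = P(P=1,Q=0) ✓
  P(P=1)·P(Q=1) = 5/8 × 1/8 = 5/64 = P(P=1,Q=1) ✓
  P(P=1)·P(Q=2) = 5/8 × 1/8 = 5/64 = P(P=1,Q=2) ✓

Yes, P and Q are independent: every cell factors, so I(P;Q) = 0 bits.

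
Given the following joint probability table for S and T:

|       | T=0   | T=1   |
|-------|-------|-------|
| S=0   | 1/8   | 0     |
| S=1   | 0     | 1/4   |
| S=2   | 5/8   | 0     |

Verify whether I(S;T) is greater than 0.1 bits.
Marginal P(S) (row sums):
  P(S=0) = 1/8 + 0 = 1/8
  P(S=1) = 0 + 1/4 = 1/4
  P(S=2) = 5/8 + 0 = 5/8
Marginal P(T) (column sums):
  P(T=0) = 1/8 + 0 + 5/8 = 3/4
  P(T=1) = 0 + 1/4 + 0 = 1/4

H(S) = -[(1/8)·log₂(1/8) + (1/4)·log₂(1/4) + (5/8)·log₂(5/8)]
  = 0.3750 + 0.5000 + 0.4238
  = 1.2988 bits
H(T) = -[(3/4)·log₂(3/4) + (1/4)·log₂(1/4)]
  = 0.3113 + 0.5000
  = 0.8113 bits
H(S,T) = -[(1/8)·log₂(1/8) + (1/4)·log₂(1/4) + (5/8)·log₂(5/8)]
  = 0.3750 + 0.5000 + 0.4238
  = 1.2988 bits

I(S;T) = H(S) + H(T) - H(S,T)
  = 1.2988 + 0.8113 - 1.2988
  = 0.8113 bits

Yes. I(S;T) = 0.8113 bits, which is > 0.1 bits.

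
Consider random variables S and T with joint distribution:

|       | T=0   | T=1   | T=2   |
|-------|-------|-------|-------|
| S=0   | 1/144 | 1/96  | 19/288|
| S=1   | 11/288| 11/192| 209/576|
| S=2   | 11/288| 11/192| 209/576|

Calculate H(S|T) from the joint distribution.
Marginal P(T) (column sums):
  P(T=0) = 1/144 + 11/288 + 11/288 = 1/12
  P(T=1) = 1/96 + 11/192 + 11/192 = 1/8
  P(T=2) = 19/288 + 209/576 + 209/576 = 19/24

H(S|T) = -Σ P(S,T)·log₂ P(S|T), where P(S|T) = P(S,T) / P(T)
  (S=0,T=0): P(S|T) = (1/144)/(1/12) = 1/12;  -(1/144)·log₂(1/12) = 0.0249
  (S=0,T=1): P(S|T) = (1/96)/(1/8) = 1/12;  -(1/96)·log₂(1/12) = 0.0373
  (S=0,T=2): P(S|T) = (19/288)/(19/24) = 1/12;  -(19/288)·log₂(1/12) = 0.2365
  (S=1,T=0): P(S|T) = (11/288)/(1/12) = 11/24;  -(11/288)·log₂(11/24) = 0.0430
  (S=1,T=1): P(S|T) = (11/192)/(1/8) = 11/24;  -(11/192)·log₂(11/24) = 0.0645
  (S=1,T=2): P(S|T) = (209/576)/(19/24) = 11/24;  -(209/576)·log₂(11/24) = 0.4084
  (S=2,T=0): P(S|T) = (11/288)/(1/12) = 11/24;  -(11/288)·log₂(11/24) = 0.0430
  (S=2,T=1): P(S|T) = (11/192)/(1/8) = 11/24;  -(11/192)·log₂(11/24) = 0.0645
  (S=2,T=2): P(S|T) = (209/576)/(19/24) = 11/24;  -(209/576)·log₂(11/24) = 0.4084
H(S|T) = 0.0249 + 0.0373 + 0.2365 + 0.0430 + 0.0645 + 0.4084 + 0.0430 + 0.0645 + 0.4084
  = 1.3305 bits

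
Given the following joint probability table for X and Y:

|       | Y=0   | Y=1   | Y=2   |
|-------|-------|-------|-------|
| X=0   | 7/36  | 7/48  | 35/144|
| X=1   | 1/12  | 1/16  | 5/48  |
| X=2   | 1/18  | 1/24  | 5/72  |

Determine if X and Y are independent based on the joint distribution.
Marginal P(X) (row sums):
  P(X=0) = 7/36 + 7/48 + 35/144 = 7/12
  P(X=1) = 1/12 + 1/16 + 5/48 = 1/4
  P(X=2) = 1/18 + 1/24 + 5/72 = 1/6
Marginal P(Y) (column sums):
  P(Y=0) = 7/36 + 1/12 + 1/18 = 1/3
  P(Y=1) = 7/48 + 1/16 + 1/24 = 1/4
  P(Y=2) = 35/144 + 5/48 + 5/72 = 5/12

X and Y are independent iff P(X=i,Y=j) = P(X=i)·P(Y=j) for every cell.
  P(X=0)·P(Y=0) = 7/12 × 1/3 = 7/36 = P(X=0,Y=0) ✓
  P(X=0)·P(Y=1) = 7/12 × 1/4 = 7/48 = P(X=0,Y=1) ✓
  P(X=0)·P(Y=2) = 7/12 × 5/12 = 35/144 = P(X=0,Y=2) ✓
  P(X=1)·P(Y=0) = 1/4 × 1/3 = 1/12 = P(X=1,Y=0) ✓
  P(X=1)·P(Y=1) = 1/4 × 1/4 = 1/16 = P(X=1,Y=1) ✓
  P(X=1)·P(Y=2) = 1/4 × 5/12 = 5/48 = P(X=1,Y=2) ✓
  P(X=2)·P(Y=0) = 1/6 × 1/3 = 1/18 = P(X=2,Y=0) ✓
  P(X=2)·P(Y=1) = 1/6 × 1/4 = 1/24 = P(X=2,Y=1) ✓
  P(X=2)·P(Y=2) = 1/6 × 5/12 = 5/72 = P(X=2,Y=2) ✓

Yes, X and Y are independent: every cell factors, so I(X;Y) = 0 bits.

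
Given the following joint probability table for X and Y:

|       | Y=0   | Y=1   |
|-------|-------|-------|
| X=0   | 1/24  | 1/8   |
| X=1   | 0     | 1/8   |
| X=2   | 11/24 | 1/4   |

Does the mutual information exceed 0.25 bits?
Marginal P(X) (row sums):
  P(X=0) = 1/24 + 1/8 = 1/6
  P(X=1) = 0 + 1/8 = 1/8
  P(X=2) = 11/24 + 1/4 = 17/24
Marginal P(Y) (column sums):
  P(Y=0) = 1/24 + 0 + 11/24 = 1/2
  P(Y=1) = 1/8 + 1/8 + 1/4 = 1/2

H(X) = -[(1/6)·log₂(1/6) + (1/8)·log₂(1/8) + (17/24)·log₂(17/24)]
  = 0.4308 + 0.3750 + 0.3524
  = 1.1582 bits
H(Y) = -[(1/2)·log₂(1/2) + (1/2)·log₂(1/2)]
  = 0.5000 + 0.5000
  = 1.0000 bits
H(X,Y) = -[(1/24)·log₂(1/24) + (1/8)·log₂(1/8) + (1/8)·log₂(1/8) + (11/24)·log₂(11/24) + (1/4)·log₂(1/4)]
  = 0.1910 + 0.3750 + 0.3750 + 0.5159 + 0.5000
  = 1.9569 bits

I(X;Y) = H(X) + H(Y) - H(X,Y)
  = 1.1582 + 1.0000 - 1.9569
  = 0.2013 bits

No. I(X;Y) = 0.2013 bits, which is ≤ 0.25 bits.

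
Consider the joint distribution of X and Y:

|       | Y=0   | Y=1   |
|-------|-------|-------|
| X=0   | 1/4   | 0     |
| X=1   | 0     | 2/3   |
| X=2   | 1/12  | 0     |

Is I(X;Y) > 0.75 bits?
Marginal P(X) (row sums):
  P(X=0) = 1/4 + 0 = 1/4
  P(X=1) = 0 + 2/3 = 2/3
  P(X=2) = 1/12 + 0 = 1/12
Marginal P(Y) (column sums):
  P(Y=0) = 1/4 + 0 + 1/12 = 1/3
  P(Y=1) = 0 + 2/3 + 0 = 2/3

H(X) = -[(1/4)·log₂(1/4) + (2/3)·log₂(2/3) + (1/12)·log₂(1/12)]
  = 0.5000 + 0.3900 + 0.2987
  = 1.1887 bits
H(Y) = -[(1/3)·log₂(1/3) + (2/3)·log₂(2/3)]
  = 0.5283 + 0.3900
  = 0.9183 bits
H(X,Y) = -[(1/4)·log₂(1/4) + (2/3)·log₂(2/3) + (1/12)·log₂(1/12)]
  = 0.5000 + 0.3900 + 0.2987
  = 1.1887 bits

I(X;Y) = H(X) + H(Y) - H(X,Y)
  = 1.1887 + 0.9183 - 1.1887
  = 0.9183 bits

Yes. I(X;Y) = 0.9183 bits, which is > 0.75 bits.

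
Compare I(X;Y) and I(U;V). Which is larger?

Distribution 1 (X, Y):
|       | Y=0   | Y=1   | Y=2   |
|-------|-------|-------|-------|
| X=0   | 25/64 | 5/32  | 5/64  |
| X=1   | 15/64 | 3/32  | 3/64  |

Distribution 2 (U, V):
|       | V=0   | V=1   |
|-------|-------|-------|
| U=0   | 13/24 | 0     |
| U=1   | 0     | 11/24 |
Distribution 1 (X, Y):
Marginal P(X) (row sums):
  P(X=0) = 25/64 + 5/32 + 5/64 = 5/8
  P(X=1) = 15/64 + 3/32 + 3/64 = 3/8
Marginal P(Y) (column sums):
  P(Y=0) = 25/64 + 15/64 = 5/8
  P(Y=1) = 5/32 + 3/32 = 1/4
  P(Y=2) = 5/64 + 3/64 = 1/8

H(X) = -[(5/8)·log₂(5/8) + (3/8)·log₂(3/8)]
  = 0.4238 + 0.5306
  = 0.9544 bits
H(Y) = -[(5/8)·log₂(5/8) + (1/4)·log₂(1/4) + (1/8)·log₂(1/8)]
  = 0.4238 + 0.5000 + 0.3750
  = 1.2988 bits
H(X,Y) = -[(25/64)·log₂(25/64) + (5/32)·log₂(5/32) + (5/64)·log₂(5/64) + (15/64)·log₂(15/64) + (3/32)·log₂(3/32) + (3/64)·log₂(3/64)]
  = 0.5297 + 0.4184 + 0.2873 + 0.4906 + 0.3202 + 0.2070
  = 2.2532 bits

I(X;Y) = H(X) + H(Y) - H(X,Y)
  = 0.9544 + 1.2988 - 2.2532
  = 0.0000 bits

Distribution 2 (U, V):
Marginal P(U) (row sums):
  P(U=0) = 13/24 + 0 = 13/24
  P(U=1) = 0 + 11/24 = 11/24
Marginal P(V) (column sums):
  P(V=0) = 13/24 + 0 = 13/24
  P(V=1) = 0 + 11/24 = 11/24

H(U) = -[(13/24)·log₂(13/24) + (11/24)·log₂(11/24)]
  = 0.4791 + 0.5159
  = 0.9950 bits
H(V) = -[(13/24)·log₂(13/24) + (11/24)·log₂(11/24)]
  = 0.4791 + 0.5159
  = 0.9950 bits
H(U,V) = -[(13/24)·log₂(13/24) + (11/24)·log₂(11/24)]
  = 0.4791 + 0.5159
  = 0.9950 bits

I(U;V) = H(U) + H(V) - H(U,V)
  = 0.9950 + 0.9950 - 0.9950
  = 0.9950 bits

I(U;V) = 0.9950 bits > I(X;Y) = 0.0000 bits, so (U, V) has the higher mutual information (stronger dependence).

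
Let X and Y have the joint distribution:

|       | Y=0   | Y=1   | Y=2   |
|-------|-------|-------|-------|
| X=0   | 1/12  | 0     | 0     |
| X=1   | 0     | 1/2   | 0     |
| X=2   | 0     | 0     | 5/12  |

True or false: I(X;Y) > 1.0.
Marginal P(X) (row sums):
  P(X=0) = 1/12 + 0 + 0 = 1/12
  P(X=1) = 0 + 1/2 + 0 = 1/2
  P(X=2) = 0 + 0 + 5/12 = 5/12
Marginal P(Y) (column sums):
  P(Y=0) = 1/12 + 0 + 0 = 1/12
  P(Y=1) = 0 + 1/2 + 0 = 1/2
  P(Y=2) = 0 + 0 + 5/12 = 5/12

H(X) = -[(1/12)·log₂(1/12) + (1/2)·log₂(1/2) + (5/12)·log₂(5/12)]
  = 0.2987 + 0.5000 + 0.5263
  = 1.3250 bits
H(Y) = -[(1/12)·log₂(1/12) + (1/2)·log₂(1/2) + (5/12)·log₂(5/12)]
  = 0.2987 + 0.5000 + 0.5263
  = 1.3250 bits
H(X,Y) = -[(1/12)·log₂(1/12) + (1/2)·log₂(1/2) + (5/12)·log₂(5/12)]
  = 0.2987 + 0.5000 + 0.5263
  = 1.3250 bits

I(X;Y) = H(X) + H(Y) - H(X,Y)
  = 1.3250 + 1.3250 - 1.3250
  = 1.3250 bits

True. I(X;Y) = 1.3250 bits, which is > 1.0 bits.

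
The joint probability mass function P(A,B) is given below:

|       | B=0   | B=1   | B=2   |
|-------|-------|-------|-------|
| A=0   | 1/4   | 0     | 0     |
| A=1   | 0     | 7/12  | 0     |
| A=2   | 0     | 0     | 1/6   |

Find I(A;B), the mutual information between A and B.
Marginal P(A) (row sums):
  P(A=0) = 1/4 + 0 + 0 = 1/4
  P(A=1) = 0 + 7/12 + 0 = 7/12
  P(A=2) = 0 + 0 + 1/6 = 1/6
Marginal P(B) (column sums):
  P(B=0) = 1/4 + 0 + 0 = 1/4
  P(B=1) = 0 + 7/12 + 0 = 7/12
  P(B=2) = 0 + 0 + 1/6 = 1/6

H(A) = -[(1/4)·log₂(1/4) + (7/12)·log₂(7/12) + (1/6)·log₂(1/6)]
  = 0.5000 + 0.4536 + 0.4308
  = 1.3844 bits
H(B) = -[(1/4)·log₂(1/4) + (7/12)·log₂(7/12) + (1/6)·log₂(1/6)]
  = 0.5000 + 0.4536 + 0.4308
  = 1.3844 bits
H(A,B) = -[(1/4)·log₂(1/4) + (7/12)·log₂(7/12) + (1/6)·log₂(1/6)]
  = 0.5000 + 0.4536 + 0.4308
  = 1.3844 bits

I(A;B) = H(A) + H(B) - H(A,B)
  = 1.3844 + 1.3844 - 1.3844
  = 1.3844 bits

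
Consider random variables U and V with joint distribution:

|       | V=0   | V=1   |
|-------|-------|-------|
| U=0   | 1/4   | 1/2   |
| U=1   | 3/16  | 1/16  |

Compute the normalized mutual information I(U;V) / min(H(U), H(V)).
Marginal P(U) (row sums):
  P(U=0) = 1/4 + 1/2 = 3/4
  P(U=1) = 3/16 + 1/16 = 1/4
Marginal P(V) (column sums):
  P(V=0) = 1/4 + 3/16 = 7/16
  P(V=1) = 1/2 + 1/16 = 9/16

H(U) = -[(3/4)·log₂(3/4) + (1/4)·log₂(1/4)]
  = 0.3113 + 0.5000
  = 0.8113 bits
H(V) = -[(7/16)·log₂(7/16) + (9/16)·log₂(9/16)]
  = 0.5218 + 0.4669
  = 0.9887 bits
H(U,V) = -[(1/4)·log₂(1/4) + (1/2)·log₂(1/2) + (3/16)·log₂(3/16) + (1/16)·log₂(1/16)]
  = 0.5000 + 0.5000 + 0.4528 + 0.2500
  = 1.7028 bits

I(U;V) = H(U) + H(V) - H(U,V)
  = 0.8113 + 0.9887 - 1.7028
  = 0.0972 bits

min(H(U), H(V)) = min(0.8113, 0.9887) = 0.8113 bits
Normalized MI = 0.0972 / 0.8113 = 0.1198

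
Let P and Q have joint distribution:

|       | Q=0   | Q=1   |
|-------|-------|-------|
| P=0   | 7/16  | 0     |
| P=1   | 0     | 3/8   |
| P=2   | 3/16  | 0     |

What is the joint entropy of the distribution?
H(P,Q) = -Σ P(P,Q) log₂ P(P,Q), summed over the non-zero cells:
H(P,Q) = -[(7/16)·log₂(7/16) + (3/8)·log₂(3/8) + (3/16)·log₂(3/16)]
  = 0.5218 + 0.5306 + 0.4528
  = 1.5052 bits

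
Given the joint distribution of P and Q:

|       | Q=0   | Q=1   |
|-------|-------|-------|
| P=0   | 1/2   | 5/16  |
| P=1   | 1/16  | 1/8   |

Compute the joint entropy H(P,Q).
H(P,Q) = -Σ P(P,Q) log₂ P(P,Q), summed over the non-zero cells:
H(P,Q) = -[(1/2)·log₂(1/2) + (5/16)·log₂(5/16) + (1/16)·log₂(1/16) + (1/8)·log₂(1/8)]
  = 0.5000 + 0.5244 + 0.2500 + 0.3750
  = 1.6494 bits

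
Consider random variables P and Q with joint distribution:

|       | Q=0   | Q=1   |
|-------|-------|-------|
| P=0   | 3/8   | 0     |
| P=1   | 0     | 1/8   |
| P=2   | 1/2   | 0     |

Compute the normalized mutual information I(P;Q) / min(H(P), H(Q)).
Marginal P(P) (row sums):
  P(P=0) = 3/8 + 0 = 3/8
  P(P=1) = 0 + 1/8 = 1/8
  P(P=2) = 1/2 + 0 = 1/2
Marginal P(Q) (column sums):
  P(Q=0) = 3/8 + 0 + 1/2 = 7/8
  P(Q=1) = 0 + 1/8 + 0 = 1/8

H(P) = -[(3/8)·log₂(3/8) + (1/8)·log₂(1/8) + (1/2)·log₂(1/2)]
  = 0.5306 + 0.3750 + 0.5000
  = 1.4056 bits
H(Q) = -[(7/8)·log₂(7/8) + (1/8)·log₂(1/8)]
  = 0.1686 + 0.3750
  = 0.5436 bits
H(P,Q) = -[(3/8)·log₂(3/8) + (1/8)·log₂(1/8) + (1/2)·log₂(1/2)]
  = 0.5306 + 0.3750 + 0.5000
  = 1.4056 bits

I(P;Q) = H(P) + H(Q) - H(P,Q)
  = 1.4056 + 0.5436 - 1.4056
  = 0.5436 bits

min(H(P), H(Q)) = min(1.4056, 0.5436) = 0.5436 bits
Normalized MI = 0.5436 / 0.5436 = 1.0000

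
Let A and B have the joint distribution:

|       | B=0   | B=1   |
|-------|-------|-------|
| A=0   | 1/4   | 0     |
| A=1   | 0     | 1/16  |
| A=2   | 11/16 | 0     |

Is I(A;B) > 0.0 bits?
Marginal P(A) (row sums):
  P(A=0) = 1/4 + 0 = 1/4
  P(A=1) = 0 + 1/16 = 1/16
  P(A=2) = 11/16 + 0 = 11/16
Marginal P(B) (column sums):
  P(B=0) = 1/4 + 0 + 11/16 = 15/16
  P(B=1) = 0 + 1/16 + 0 = 1/16

H(A) = -[(1/4)·log₂(1/4) + (1/16)·log₂(1/16) + (11/16)·log₂(11/16)]
  = 0.5000 + 0.2500 + 0.3716
  = 1.1216 bits
H(B) = -[(15/16)·log₂(15/16) + (1/16)·log₂(1/16)]
  = 0.0873 + 0.2500
  = 0.3373 bits
H(A,B) = -[(1/4)·log₂(1/4) + (1/16)·log₂(1/16) + (11/16)·log₂(11/16)]
  = 0.5000 + 0.2500 + 0.3716
  = 1.1216 bits

I(A;B) = H(A) + H(B) - H(A,B)
  = 1.1216 + 0.3373 - 1.1216
  = 0.3373 bits

Yes. I(A;B) = 0.3373 bits, which is > 0.0 bits.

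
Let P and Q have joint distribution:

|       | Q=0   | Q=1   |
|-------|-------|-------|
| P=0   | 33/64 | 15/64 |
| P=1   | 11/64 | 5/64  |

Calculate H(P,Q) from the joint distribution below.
H(P,Q) = -Σ P(P,Q) log₂ P(P,Q), summed over the non-zero cells:
H(P,Q) = -[(33/64)·log₂(33/64) + (15/64)·log₂(15/64) + (11/64)·log₂(11/64) + (5/64)·log₂(5/64)]
  = 0.4927 + 0.4906 + 0.4367 + 0.2873
  = 1.7073 bits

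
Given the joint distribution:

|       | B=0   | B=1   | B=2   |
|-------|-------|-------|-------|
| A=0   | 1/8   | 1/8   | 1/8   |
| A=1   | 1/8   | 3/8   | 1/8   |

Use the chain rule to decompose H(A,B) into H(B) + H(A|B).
By the chain rule: H(A,B) = H(B) + H(A|B)

Marginal P(B) (column sums):
  P(B=0) = 1/8 + 1/8 = 1/4
  P(B=1) = 1/8 + 3/8 = 1/2
  P(B=2) = 1/8 + 1/8 = 1/4
H(B) = -[(1/4)·log₂(1/4) + (1/2)·log₂(1/2) + (1/4)·log₂(1/4)]
  = 0.5000 + 0.5000 + 0.5000
  = 1.5000 bits
H(A|B) = -Σ P(A,B)·log₂ P(A|B), where P(A|B) = P(A,B) / P(B)
  (A=0,B=0): P(A|B) = (1/8)/(1/4) = 1/2;  -(1/8)·log₂(1/2) = 0.1250
  (A=0,B=1): P(A|B) = (1/8)/(1/2) = 1/4;  -(1/8)·log₂(1/4) = 0.2500
  (A=0,B=2): P(A|B) = (1/8)/(1/4) = 1/2;  -(1/8)·log₂(1/2) = 0.1250
  (A=1,B=0): P(A|B) = (1/8)/(1/4) = 1/2;  -(1/8)·log₂(1/2) = 0.1250
  (A=1,B=1): P(A|B) = (3/8)/(1/2) = 3/4;  -(3/8)·log₂(3/4) = 0.1556
  (A=1,B=2): P(A|B) = (1/8)/(1/4) = 1/2;  -(1/8)·log₂(1/2) = 0.1250
H(A|B) = 0.1250 + 0.2500 + 0.1250 + 0.1250 + 0.1556 + 0.1250
  = 0.9056 bits

H(A,B) = H(B) + H(A|B) = 1.5000 + 0.9056 = 2.4056 bits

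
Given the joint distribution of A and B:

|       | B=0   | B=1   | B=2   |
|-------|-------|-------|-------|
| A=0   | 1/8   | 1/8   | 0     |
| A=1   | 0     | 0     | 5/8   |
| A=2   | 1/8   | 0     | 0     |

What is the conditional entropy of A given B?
Marginal P(B) (column sums):
  P(B=0) = 1/8 + 0 + 1/8 = 1/4
  P(B=1) = 1/8 + 0 + 0 = 1/8
  P(B=2) = 0 + 5/8 + 0 = 5/8

H(A|B) = -Σ P(A,B)·log₂ P(A|B), where P(A|B) = P(A,B) / P(B)
  (cells with P(A,B) = 0 contribute 0)
  (A=0,B=0): P(A|B) = (1/8)/(1/4) = 1/2;  -(1/8)·log₂(1/2) = 0.1250
  (A=0,B=1): P(A|B) = (1/8)/(1/8) = 1;  -(1/8)·log₂(1) = 0.0000
  (A=1,B=2): P(A|B) = (5/8)/(5/8) = 1;  -(5/8)·log₂(1) = 0.0000
  (A=2,B=0): P(A|B) = (1/8)/(1/4) = 1/2;  -(1/8)·log₂(1/2) = 0.1250
H(A|B) = 0.1250 + 0.0000 + 0.0000 + 0.1250
  = 0.2500 bits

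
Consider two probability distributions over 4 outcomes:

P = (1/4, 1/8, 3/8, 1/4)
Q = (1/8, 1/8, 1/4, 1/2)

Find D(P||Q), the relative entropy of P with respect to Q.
D(P||Q) = Σ P(i) log₂(P(i)/Q(i))
  i=0: (1/4) × log₂((1/4)/(1/8)) = (1/4) × log₂(2) = 0.2500
  i=1: (1/8) × log₂((1/8)/(1/8)) = (1/8) × log₂(1) = 0.0000
  i=2: (3/8) × log₂((3/8)/(1/4)) = (3/8) × log₂(3/2) = 0.2194
  i=3: (1/4) × log₂((1/4)/(1/2)) = (1/4) × log₂(1/2) = -0.2500
D(P||Q) = 0.2500 + 0.0000 + 0.2194 - 0.2500
  = 0.2194 bits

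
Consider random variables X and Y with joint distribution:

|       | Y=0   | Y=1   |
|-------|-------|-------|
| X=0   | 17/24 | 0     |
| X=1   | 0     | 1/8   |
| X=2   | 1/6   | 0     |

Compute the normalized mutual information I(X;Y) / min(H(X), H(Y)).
Marginal P(X) (row sums):
  P(X=0) = 17/24 + 0 = 17/24
  P(X=1) = 0 + 1/8 = 1/8
  P(X=2) = 1/6 + 0 = 1/6
Marginal P(Y) (column sums):
  P(Y=0) = 17/24 + 0 + 1/6 = 7/8
  P(Y=1) = 0 + 1/8 + 0 = 1/8

H(X) = -[(17/24)·log₂(17/24) + (1/8)·log₂(1/8) + (1/6)·log₂(1/6)]
  = 0.3524 + 0.3750 + 0.4308
  = 1.1582 bits
H(Y) = -[(7/8)·log₂(7/8) + (1/8)·log₂(1/8)]
  = 0.1686 + 0.3750
  = 0.5436 bits
H(X,Y) = -[(17/24)·log₂(17/24) + (1/8)·log₂(1/8) + (1/6)·log₂(1/6)]
  = 0.3524 + 0.3750 + 0.4308
  = 1.1582 bits

I(X;Y) = H(X) + H(Y) - H(X,Y)
  = 1.1582 + 0.5436 - 1.1582
  = 0.5436 bits

min(H(X), H(Y)) = min(1.1582, 0.5436) = 0.5436 bits
Normalized MI = 0.5436 / 0.5436 = 1.0000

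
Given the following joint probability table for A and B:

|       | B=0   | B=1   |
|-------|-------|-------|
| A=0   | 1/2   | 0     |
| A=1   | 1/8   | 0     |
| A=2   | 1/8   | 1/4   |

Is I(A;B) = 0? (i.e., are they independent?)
Marginal P(A) (row sums):
  P(A=0) = 1/2 + 0 = 1/2
  P(A=1) = 1/8 + 0 = 1/8
  P(A=2) = 1/8 + 1/4 = 3/8
Marginal P(B) (column sums):
  P(B=0) = 1/2 + 1/8 + 1/8 = 3/4
  P(B=1) = 0 + 0 + 1/4 = 1/4

A and B are independent iff P(A=i,B=j) = P(A=i)·P(B=j) for every cell.
  P(A=0)·P(B=0) = 1/2 × 3/4 = 3/8, but P(A=0,B=0) = 1/2 ✗

No, A and B are not independent. Quantitatively, I(A;B) > 0:

H(A) = -[(1/2)·log₂(1/2) + (1/8)·log₂(1/8) + (3/8)·log₂(3/8)]
  = 0.5000 + 0.3750 + 0.5306
  = 1.4056 bits
H(B) = -[(3/4)·log₂(3/4) + (1/4)·log₂(1/4)]
  = 0.3113 + 0.5000
  = 0.8113 bits
H(A,B) = -[(1/2)·log₂(1/2) + (1/8)·log₂(1/8) + (1/8)·log₂(1/8) + (1/4)·log₂(1/4)]
  = 0.5000 + 0.3750 + 0.3750 + 0.5000
  = 1.7500 bits
I(A;B) = H(A) + H(B) - H(A,B) = 1.4056 + 0.8113 - 1.7500 = 0.4669 bits > 0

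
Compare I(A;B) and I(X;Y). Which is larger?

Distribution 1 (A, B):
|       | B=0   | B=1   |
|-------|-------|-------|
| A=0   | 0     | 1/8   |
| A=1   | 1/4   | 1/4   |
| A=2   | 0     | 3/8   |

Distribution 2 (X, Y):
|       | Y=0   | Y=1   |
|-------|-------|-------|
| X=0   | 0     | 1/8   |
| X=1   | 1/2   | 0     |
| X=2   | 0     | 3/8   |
Distribution 1 (A, B):
Marginal P(A) (row sums):
  P(A=0) = 0 + 1/8 = 1/8
  P(A=1) = 1/4 + 1/4 = 1/2
  P(A=2) = 0 + 3/8 = 3/8
Marginal P(B) (column sums):
  P(B=0) = 0 + 1/4 + 0 = 1/4
  P(B=1) = 1/8 + 1/4 + 3/8 = 3/4

H(A) = -[(1/8)·log₂(1/8) + (1/2)·log₂(1/2) + (3/8)·log₂(3/8)]
  = 0.3750 + 0.5000 + 0.5306
  = 1.4056 bits
H(B) = -[(1/4)·log₂(1/4) + (3/4)·log₂(3/4)]
  = 0.5000 + 0.3113
  = 0.8113 bits
H(A,B) = -[(1/8)·log₂(1/8) + (1/4)·log₂(1/4) + (1/4)·log₂(1/4) + (3/8)·log₂(3/8)]
  = 0.3750 + 0.5000 + 0.5000 + 0.5306
  = 1.9056 bits

I(A;B) = H(A) + H(B) - H(A,B)
  = 1.4056 + 0.8113 - 1.9056
  = 0.3113 bits

Distribution 2 (X, Y):
Marginal P(X) (row sums):
  P(X=0) = 0 + 1/8 = 1/8
  P(X=1) = 1/2 + 0 = 1/2
  P(X=2) = 0 + 3/8 = 3/8
Marginal P(Y) (column sums):
  P(Y=0) = 0 + 1/2 + 0 = 1/2
  P(Y=1) = 1/8 + 0 + 3/8 = 1/2

H(X) = -[(1/8)·log₂(1/8) + (1/2)·log₂(1/2) + (3/8)·log₂(3/8)]
  = 0.3750 + 0.5000 + 0.5306
  = 1.4056 bits
H(Y) = -[(1/2)·log₂(1/2) + (1/2)·log₂(1/2)]
  = 0.5000 + 0.5000
  = 1.0000 bits
H(X,Y) = -[(1/8)·log₂(1/8) + (1/2)·log₂(1/2) + (3/8)·log₂(3/8)]
  = 0.3750 + 0.5000 + 0.5306
  = 1.4056 bits

I(X;Y) = H(X) + H(Y) - H(X,Y)
  = 1.4056 + 1.0000 - 1.4056
  = 1.0000 bits

I(X;Y) = 1.0000 bits > I(A;B) = 0.3113 bits, so (X, Y) has the higher mutual information (stronger dependence).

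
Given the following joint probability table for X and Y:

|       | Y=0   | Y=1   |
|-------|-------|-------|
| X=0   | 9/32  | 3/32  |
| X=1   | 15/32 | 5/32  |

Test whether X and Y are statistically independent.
Marginal P(X) (row sums):
  P(X=0) = 9/32 + 3/32 = 3/8
  P(X=1) = 15/32 + 5/32 = 5/8
Marginal P(Y) (column sums):
  P(Y=0) = 9/32 + 15/32 = 3/4
  P(Y=1) = 3/32 + 5/32 = 1/4

X and Y are independent iff P(X=i,Y=j) = P(X=i)·P(Y=j) for every cell.
  P(X=0)·P(Y=0) = 3/8 × 3/4 = 9/32 = P(X=0,Y=0) ✓
  P(X=0)·P(Y=1) = 3/8 × 1/4 = 3/32 = P(X=0,Y=1) ✓
  P(X=1)·P(Y=0) = 5/8 × 3/4 = 15/32 = P(X=1,Y=0) ✓
  P(X=1)·P(Y=1) = 5/8 × 1/4 = 5/32 = P(X=1,Y=1) ✓

Yes, X and Y are independent: every cell factors, so I(X;Y) = 0 bits.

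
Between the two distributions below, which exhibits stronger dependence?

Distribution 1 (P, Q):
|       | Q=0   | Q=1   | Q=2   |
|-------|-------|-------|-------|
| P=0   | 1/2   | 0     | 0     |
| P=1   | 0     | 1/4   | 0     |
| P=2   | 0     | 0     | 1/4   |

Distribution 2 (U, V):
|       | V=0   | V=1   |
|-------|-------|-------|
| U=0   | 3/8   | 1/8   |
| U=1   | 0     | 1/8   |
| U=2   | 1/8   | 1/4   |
Distribution 1 (P, Q):
Marginal P(P) (row sums):
  P(P=0) = 1/2 + 0 + 0 = 1/2
  P(P=1) = 0 + 1/4 + 0 = 1/4
  P(P=2) = 0 + 0 + 1/4 = 1/4
Marginal P(Q) (column sums):
  P(Q=0) = 1/2 + 0 + 0 = 1/2
  P(Q=1) = 0 + 1/4 + 0 = 1/4
  P(Q=2) = 0 + 0 + 1/4 = 1/4

H(P) = -[(1/2)·log₂(1/2) + (1/4)·log₂(1/4) + (1/4)·log₂(1/4)]
  = 0.5000 + 0.5000 + 0.5000
  = 1.5000 bits
H(Q) = -[(1/2)·log₂(1/2) + (1/4)·log₂(1/4) + (1/4)·log₂(1/4)]
  = 0.5000 + 0.5000 + 0.5000
  = 1.5000 bits
H(P,Q) = -[(1/2)·log₂(1/2) + (1/4)·log₂(1/4) + (1/4)·log₂(1/4)]
  = 0.5000 + 0.5000 + 0.5000
  = 1.5000 bits

I(P;Q) = H(P) + H(Q) - H(P,Q)
  = 1.5000 + 1.5000 - 1.5000
  = 1.5000 bits

Distribution 2 (U, V):
Marginal P(U) (row sums):
  P(U=0) = 3/8 + 1/8 = 1/2
  P(U=1) = 0 + 1/8 = 1/8
  P(U=2) = 1/8 + 1/4 = 3/8
Marginal P(V) (column sums):
  P(V=0) = 3/8 + 0 + 1/8 = 1/2
  P(V=1) = 1/8 + 1/8 + 1/4 = 1/2

H(U) = -[(1/2)·log₂(1/2) + (1/8)·log₂(1/8) + (3/8)·log₂(3/8)]
  = 0.5000 + 0.3750 + 0.5306
  = 1.4056 bits
H(V) = -[(1/2)·log₂(1/2) + (1/2)·log₂(1/2)]
  = 0.5000 + 0.5000
  = 1.0000 bits
H(U,V) = -[(3/8)·log₂(3/8) + (1/8)·log₂(1/8) + (1/8)·log₂(1/8) + (1/8)·log₂(1/8) + (1/4)·log₂(1/4)]
  = 0.5306 + 0.3750 + 0.3750 + 0.3750 + 0.5000
  = 2.1556 bits

I(U;V) = H(U) + H(V) - H(U,V)
  = 1.4056 + 1.0000 - 2.1556
  = 0.2500 bits

I(P;Q) = 1.5000 bits > I(U;V) = 0.2500 bits, so (P, Q) has the higher mutual information (stronger dependence).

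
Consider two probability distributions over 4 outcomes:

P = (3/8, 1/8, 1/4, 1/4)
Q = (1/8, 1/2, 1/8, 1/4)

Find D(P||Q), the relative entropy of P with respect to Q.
D(P||Q) = Σ P(i) log₂(P(i)/Q(i))
  i=0: (3/8) × log₂((3/8)/(1/8)) = (3/8) × log₂(3) = 0.5944
  i=1: (1/8) × log₂((1/8)/(1/2)) = (1/8) × log₂(1/4) = -0.2500
  i=2: (1/4) × log₂((1/4)/(1/8)) = (1/4) × log₂(2) = 0.2500
  i=3: (1/4) × log₂((1/4)/(1/4)) = (1/4) × log₂(1) = 0.0000
D(P||Q) = 0.5944 - 0.2500 + 0.2500 + 0.0000
  = 0.5944 bits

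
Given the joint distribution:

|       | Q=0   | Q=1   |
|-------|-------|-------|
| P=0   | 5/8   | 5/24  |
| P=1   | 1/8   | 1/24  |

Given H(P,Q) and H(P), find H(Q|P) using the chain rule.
From the chain rule: H(P,Q) = H(P) + H(Q|P)
Therefore: H(Q|P) = H(P,Q) - H(P)

H(P,Q) = -[(5/8)·log₂(5/8) + (5/24)·log₂(5/24) + (1/8)·log₂(1/8) + (1/24)·log₂(1/24)]
  = 0.4238 + 0.4715 + 0.3750 + 0.1910
  = 1.4613 bits
Marginal P(P) (row sums):
  P(P=0) = 5/8 + 5/24 = 5/6
  P(P=1) = 1/8 + 1/24 = 1/6
H(P) = -[(5/6)·log₂(5/6) + (1/6)·log₂(1/6)]
  = 0.2192 + 0.4308
  = 0.6500 bits

H(Q|P) = 1.4613 - 0.6500 = 0.8113 bits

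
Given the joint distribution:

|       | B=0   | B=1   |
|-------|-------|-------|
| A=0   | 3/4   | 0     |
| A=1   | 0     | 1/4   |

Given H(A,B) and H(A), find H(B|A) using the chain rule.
From the chain rule: H(A,B) = H(A) + H(B|A)
Therefore: H(B|A) = H(A,B) - H(A)

H(A,B) = -[(3/4)·log₂(3/4) + (1/4)·log₂(1/4)]
  = 0.3113 + 0.5000
  = 0.8113 bits
Marginal P(A) (row sums):
  P(A=0) = 3/4 + 0 = 3/4
  P(A=1) = 0 + 1/4 = 1/4
H(A) = -[(3/4)·log₂(3/4) + (1/4)·log₂(1/4)]
  = 0.3113 + 0.5000
  = 0.8113 bits

H(B|A) = 0.8113 - 0.8113 = 0.0000 bits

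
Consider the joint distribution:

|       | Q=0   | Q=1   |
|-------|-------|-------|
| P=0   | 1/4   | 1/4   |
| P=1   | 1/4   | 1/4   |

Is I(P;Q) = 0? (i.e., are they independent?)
Marginal P(P) (row sums):
  P(P=0) = 1/4 + 1/4 = 1/2
  P(P=1) = 1/4 + 1/4 = 1/2
Marginal P(Q) (column sums):
  P(Q=0) = 1/4 + 1/4 = 1/2
  P(Q=1) = 1/4 + 1/4 = 1/2

P and Q are independent iff P(P=i,Q=j) = P(P=i)·P(Q=j) for every cell.
  P(P=0)·P(Q=0) = 1/2 × 1/2 = 1/4 = P(P=0,Q=0) ✓
  P(P=0)·P(Q=1) = 1/2 × 1/2 = 1/4 = P(P=0,Q=1) ✓
  P(P=1)·P(Q=0) = 1/2 × 1/2 = 1/4 = P(P=1,Q=0) ✓
  P(P=1)·P(Q=1) = 1/2 × 1/2 = 1/4 = P(P=1,Q=1) ✓

Yes, P and Q are independent: every cell factors, so I(P;Q) = 0 bits.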